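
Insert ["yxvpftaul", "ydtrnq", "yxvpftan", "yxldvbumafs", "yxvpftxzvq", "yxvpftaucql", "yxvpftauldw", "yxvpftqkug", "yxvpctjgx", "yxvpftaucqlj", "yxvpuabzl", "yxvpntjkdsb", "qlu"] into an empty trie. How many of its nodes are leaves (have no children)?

Leaves are exactly the stored words that no other stored word extends.
Those words: "qlu", "ydtrnq", "yxldvbumafs", "yxvpctjgx", "yxvpftan", "yxvpftaucqlj", "yxvpftauldw", "yxvpftqkug", "yxvpftxzvq", "yxvpntjkdsb", "yxvpuabzl"
Leaf count: 11

11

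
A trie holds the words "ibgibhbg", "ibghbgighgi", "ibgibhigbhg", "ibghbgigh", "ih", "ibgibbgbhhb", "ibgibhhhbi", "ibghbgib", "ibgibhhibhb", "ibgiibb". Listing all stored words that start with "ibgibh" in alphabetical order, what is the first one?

ibgibhbg

Words with prefix "ibgibh", in lexicographic order: "ibgibhbg", "ibgibhhhbi", "ibgibhhibhb", "ibgibhigbhg"
The 1st is ibgibhbg.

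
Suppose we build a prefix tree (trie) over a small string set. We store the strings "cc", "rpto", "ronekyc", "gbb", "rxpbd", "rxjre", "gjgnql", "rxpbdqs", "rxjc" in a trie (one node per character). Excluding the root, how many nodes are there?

Insert word by word; a character creates a node only if that edge doesn't already exist:
  "cc" → 2 new (c, c)
  "rpto" → 4 new (r, p, t, o)
  "ronekyc" → prefix "r" already present; 6 new (o, n, e, k, y, c)
  "gbb" → 3 new (g, b, b)
  "rxpbd" → prefix "r" already present; 4 new (x, p, b, d)
  "rxjre" → prefix "rx" already present; 3 new (j, r, e)
  "gjgnql" → prefix "g" already present; 5 new (j, g, n, q, l)
  "rxpbdqs" → prefix "rxpbd" already present; 2 new (q, s)
  "rxjc" → prefix "rxj" already present; 1 new (c)
Total nodes = 2 + 4 + 6 + 3 + 4 + 3 + 5 + 2 + 1 = 30

30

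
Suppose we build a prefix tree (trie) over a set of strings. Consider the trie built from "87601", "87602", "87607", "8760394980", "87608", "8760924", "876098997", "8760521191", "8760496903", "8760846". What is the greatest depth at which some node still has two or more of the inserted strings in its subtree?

5

The deepest shared node is where two words last agree before diverging.
"87608" and "8760846" agree on "87608" (5 characters) before diverging; nothing deeper is shared.
Longest shared-prefix length: 5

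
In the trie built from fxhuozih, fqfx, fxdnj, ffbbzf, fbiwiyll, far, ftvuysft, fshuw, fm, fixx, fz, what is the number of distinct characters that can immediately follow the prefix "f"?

10

The children of the "f" node are the distinct next characters among strings starting with "f".
Characters that immediately follow "f" among the stored strings: {a, b, f, i, m, q, s, t, x, z}.
That node has 10 child edges.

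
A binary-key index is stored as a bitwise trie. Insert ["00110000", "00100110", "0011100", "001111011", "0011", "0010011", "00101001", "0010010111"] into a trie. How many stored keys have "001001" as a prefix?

Traverse to the node for "001001", then collect every word in that subtree.
Matches: "0010010111", "0010011", "00100110"
Count: 3

3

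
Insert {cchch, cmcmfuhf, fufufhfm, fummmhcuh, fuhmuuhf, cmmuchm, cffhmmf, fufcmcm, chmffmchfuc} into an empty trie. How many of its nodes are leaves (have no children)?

A leaf is a node with no children — equivalently, the end of a word that is not a proper prefix of any other stored word.
Those words: "cchch", "cffhmmf", "chmffmchfuc", "cmcmfuhf", "cmmuchm", "fufcmcm", "fufufhfm", "fuhmuuhf", "fummmhcuh"
Leaf count: 9

9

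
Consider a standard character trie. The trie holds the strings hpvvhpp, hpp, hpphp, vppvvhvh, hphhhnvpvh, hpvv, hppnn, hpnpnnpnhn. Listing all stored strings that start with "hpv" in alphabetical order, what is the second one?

hpvvhpp

DFS of the "hpv" subtree visits, in order: "hpvv", "hpvvhpp"
Position 2: hpvvhpp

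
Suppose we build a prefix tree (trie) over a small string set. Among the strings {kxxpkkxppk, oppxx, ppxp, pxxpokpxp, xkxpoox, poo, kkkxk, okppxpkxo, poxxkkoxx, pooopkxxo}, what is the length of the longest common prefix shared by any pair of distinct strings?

3

The deepest shared node is where two words last agree before diverging.
"poo" and "pooopkxxo" agree on "poo" (3 characters) before diverging; nothing deeper is shared.
Longest shared-prefix length: 3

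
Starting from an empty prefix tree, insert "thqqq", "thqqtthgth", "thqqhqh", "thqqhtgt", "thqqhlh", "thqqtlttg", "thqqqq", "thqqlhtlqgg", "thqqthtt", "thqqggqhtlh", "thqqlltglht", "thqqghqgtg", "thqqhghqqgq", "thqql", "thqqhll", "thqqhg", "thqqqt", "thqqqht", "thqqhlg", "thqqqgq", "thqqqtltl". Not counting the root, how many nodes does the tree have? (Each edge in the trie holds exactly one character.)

68

Trace insertions, counting only characters that open a new branch:
  "thqqq" → 5 new (t, h, q, q, q)
  "thqqtthgth" → prefix "thqq" already present; 6 new (t, t, h, g, t, h)
  "thqqhqh" → prefix "thqq" already present; 3 new (h, q, h)
  "thqqhtgt" → prefix "thqqh" already present; 3 new (t, g, t)
  "thqqhlh" → prefix "thqqh" already present; 2 new (l, h)
  "thqqtlttg" → prefix "thqqt" already present; 4 new (l, t, t, g)
  "thqqqq" → prefix "thqqq" already present; 1 new (q)
  "thqqlhtlqgg" → prefix "thqq" already present; 7 new (l, h, t, l, q, g, g)
  "thqqthtt" → prefix "thqqt" already present; 3 new (h, t, t)
  "thqqggqhtlh" → prefix "thqq" already present; 7 new (g, g, q, h, t, l, h)
  "thqqlltglht" → prefix "thqql" already present; 6 new (l, t, g, l, h, t)
  "thqqghqgtg" → prefix "thqqg" already present; 5 new (h, q, g, t, g)
  "thqqhghqqgq" → prefix "thqqh" already present; 6 new (g, h, q, q, g, q)
  "thqql" → prefix "thqql" already present; 0 new (none)
  "thqqhll" → prefix "thqqhl" already present; 1 new (l)
  "thqqhg" → prefix "thqqhg" already present; 0 new (none)
  "thqqqt" → prefix "thqqq" already present; 1 new (t)
  "thqqqht" → prefix "thqqq" already present; 2 new (h, t)
  "thqqhlg" → prefix "thqqhl" already present; 1 new (g)
  "thqqqgq" → prefix "thqqq" already present; 2 new (g, q)
  "thqqqtltl" → prefix "thqqqt" already present; 3 new (l, t, l)
Total nodes = 5 + 6 + 3 + 3 + 2 + 4 + 1 + 7 + 3 + 7 + 6 + 5 + 6 + 0 + 1 + 0 + 1 + 2 + 1 + 2 + 3 = 68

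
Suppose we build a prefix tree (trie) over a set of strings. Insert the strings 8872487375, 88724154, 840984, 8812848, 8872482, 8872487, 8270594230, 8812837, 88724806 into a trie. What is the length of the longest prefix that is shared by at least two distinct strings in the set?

Equivalently: take the maximum, over all pairs, of their longest common prefix length.
e.g. "8872487" and "8872487375" share the prefix "8872487" of length 7; no pair shares a longer one.
Longest shared-prefix length: 7

7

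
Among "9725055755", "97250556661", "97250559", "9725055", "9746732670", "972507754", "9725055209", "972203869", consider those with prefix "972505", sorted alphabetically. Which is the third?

DFS of the "972505" subtree visits, in order: "9725055", "9725055209", "97250556661", "9725055755", "97250559"
The 3rd is 97250556661.

97250556661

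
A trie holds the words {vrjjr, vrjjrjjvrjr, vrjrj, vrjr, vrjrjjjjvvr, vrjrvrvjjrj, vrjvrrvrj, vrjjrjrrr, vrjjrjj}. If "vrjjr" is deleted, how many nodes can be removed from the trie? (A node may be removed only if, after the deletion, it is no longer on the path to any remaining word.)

0

Walk "vrjjr" from the leaf back toward the root, removing each node that no remaining word uses.
Every node on "vrjjr" is still needed (e.g. by "vrjjrjjvrjr"), so nothing is freed.
Nodes removed: 0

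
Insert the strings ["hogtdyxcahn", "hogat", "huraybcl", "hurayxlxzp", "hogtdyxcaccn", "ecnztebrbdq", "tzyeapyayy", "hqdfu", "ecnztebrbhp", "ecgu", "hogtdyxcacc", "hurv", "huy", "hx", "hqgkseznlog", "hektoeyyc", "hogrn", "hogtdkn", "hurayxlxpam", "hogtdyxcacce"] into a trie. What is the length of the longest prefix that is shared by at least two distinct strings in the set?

11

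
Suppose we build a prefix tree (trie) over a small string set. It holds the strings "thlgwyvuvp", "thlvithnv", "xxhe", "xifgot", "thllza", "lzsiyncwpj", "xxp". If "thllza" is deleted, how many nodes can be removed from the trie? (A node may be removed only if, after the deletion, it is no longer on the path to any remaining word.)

3

Walk "thllza" from the leaf back toward the root, removing each node that no remaining word uses.
The suffix "lza" (3 nodes) is used only by "thllza"; the node for "thl" still has the child "g", so pruning stops there.
Nodes removed: 3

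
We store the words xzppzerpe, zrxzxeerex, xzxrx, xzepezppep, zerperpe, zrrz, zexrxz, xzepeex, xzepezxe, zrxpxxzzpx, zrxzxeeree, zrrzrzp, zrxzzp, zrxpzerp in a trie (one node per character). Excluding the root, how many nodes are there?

64

For each word, the new-node count is its length minus the longest prefix already in the trie:
  "xzppzerpe" → 9 new (x, z, p, p, z, e, r, p, e)
  "zrxzxeerex" → 10 new (z, r, x, z, x, e, e, r, e, x)
  "xzxrx" → prefix "xz" already present; 3 new (x, r, x)
  "xzepezppep" → prefix "xz" already present; 8 new (e, p, e, z, p, p, e, p)
  "zerperpe" → prefix "z" already present; 7 new (e, r, p, e, r, p, e)
  "zrrz" → prefix "zr" already present; 2 new (r, z)
  "zexrxz" → prefix "ze" already present; 4 new (x, r, x, z)
  "xzepeex" → prefix "xzepe" already present; 2 new (e, x)
  "xzepezxe" → prefix "xzepez" already present; 2 new (x, e)
  "zrxpxxzzpx" → prefix "zrx" already present; 7 new (p, x, x, z, z, p, x)
  "zrxzxeeree" → prefix "zrxzxeere" already present; 1 new (e)
  "zrrzrzp" → prefix "zrrz" already present; 3 new (r, z, p)
  "zrxzzp" → prefix "zrxz" already present; 2 new (z, p)
  "zrxpzerp" → prefix "zrxp" already present; 4 new (z, e, r, p)
Total nodes = 9 + 10 + 3 + 8 + 7 + 2 + 4 + 2 + 2 + 7 + 1 + 3 + 2 + 4 = 64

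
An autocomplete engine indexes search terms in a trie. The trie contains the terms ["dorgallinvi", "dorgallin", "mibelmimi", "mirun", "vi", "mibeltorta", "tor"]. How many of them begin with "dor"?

Filter for entries beginning with "dor":
Words under "dor": dorgallin, dorgallinvi
Count: 2

2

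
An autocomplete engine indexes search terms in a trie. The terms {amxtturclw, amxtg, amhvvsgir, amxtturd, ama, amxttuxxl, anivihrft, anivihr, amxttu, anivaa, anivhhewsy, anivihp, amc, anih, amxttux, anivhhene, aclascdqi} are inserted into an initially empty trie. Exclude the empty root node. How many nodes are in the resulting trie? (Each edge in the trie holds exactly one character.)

52

For each word, the new-node count is its length minus the longest prefix already in the trie:
  "amxtturclw" → 10 new (a, m, x, t, t, u, r, c, l, w)
  "amxtg" → prefix "amxt" already present; 1 new (g)
  "amhvvsgir" → prefix "am" already present; 7 new (h, v, v, s, g, i, r)
  "amxtturd" → prefix "amxttur" already present; 1 new (d)
  "ama" → prefix "am" already present; 1 new (a)
  "amxttuxxl" → prefix "amxttu" already present; 3 new (x, x, l)
  "anivihrft" → prefix "a" already present; 8 new (n, i, v, i, h, r, f, t)
  "anivihr" → prefix "anivihr" already present; 0 new (none)
  "amxttu" → prefix "amxttu" already present; 0 new (none)
  "anivaa" → prefix "aniv" already present; 2 new (a, a)
  "anivhhewsy" → prefix "aniv" already present; 6 new (h, h, e, w, s, y)
  "anivihp" → prefix "anivih" already present; 1 new (p)
  "amc" → prefix "am" already present; 1 new (c)
  "anih" → prefix "ani" already present; 1 new (h)
  "amxttux" → prefix "amxttux" already present; 0 new (none)
  "anivhhene" → prefix "anivhhe" already present; 2 new (n, e)
  "aclascdqi" → prefix "a" already present; 8 new (c, l, a, s, c, d, q, i)
Total nodes = 10 + 1 + 7 + 1 + 1 + 3 + 8 + 0 + 0 + 2 + 6 + 1 + 1 + 1 + 0 + 2 + 8 = 52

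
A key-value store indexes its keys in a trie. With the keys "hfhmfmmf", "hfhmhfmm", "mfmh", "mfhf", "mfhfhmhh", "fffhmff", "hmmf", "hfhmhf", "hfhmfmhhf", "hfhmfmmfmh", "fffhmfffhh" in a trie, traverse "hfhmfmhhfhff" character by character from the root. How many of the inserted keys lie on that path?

1

Traverse "hfhmfmhhfhff" character by character; count nodes along the way that are marked as word ends.
Prefixes of the query that are stored words: "hfhmfmhhf"
Count: 1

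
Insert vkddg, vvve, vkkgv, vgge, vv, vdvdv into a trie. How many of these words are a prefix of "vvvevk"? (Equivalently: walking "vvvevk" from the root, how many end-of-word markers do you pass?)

Traverse "vvvevk" character by character; count nodes along the way that are marked as word ends.
Prefixes of the query that are stored words: "vv", "vvve"
Count: 2

2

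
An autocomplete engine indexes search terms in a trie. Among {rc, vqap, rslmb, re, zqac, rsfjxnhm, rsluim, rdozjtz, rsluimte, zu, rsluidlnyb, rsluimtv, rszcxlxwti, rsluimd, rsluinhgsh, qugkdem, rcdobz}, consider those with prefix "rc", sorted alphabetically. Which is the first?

rc

Filter for "rc…" and sort: "rc", "rcdobz"
Position 1: rc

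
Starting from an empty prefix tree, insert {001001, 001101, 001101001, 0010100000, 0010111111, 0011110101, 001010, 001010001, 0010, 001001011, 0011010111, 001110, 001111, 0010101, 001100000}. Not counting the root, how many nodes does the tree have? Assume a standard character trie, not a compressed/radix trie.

42

Insert word by word; a character creates a node only if that edge doesn't already exist:
  "001001" → 6 new (0, 0, 1, 0, 0, 1)
  "001101" → prefix "001" already present; 3 new (1, 0, 1)
  "001101001" → prefix "001101" already present; 3 new (0, 0, 1)
  "0010100000" → prefix "0010" already present; 6 new (1, 0, 0, 0, 0, 0)
  "0010111111" → prefix "00101" already present; 5 new (1, 1, 1, 1, 1)
  "0011110101" → prefix "0011" already present; 6 new (1, 1, 0, 1, 0, 1)
  "001010" → prefix "001010" already present; 0 new (none)
  "001010001" → prefix "00101000" already present; 1 new (1)
  "0010" → prefix "0010" already present; 0 new (none)
  "001001011" → prefix "001001" already present; 3 new (0, 1, 1)
  "0011010111" → prefix "0011010" already present; 3 new (1, 1, 1)
  "001110" → prefix "00111" already present; 1 new (0)
  "001111" → prefix "001111" already present; 0 new (none)
  "0010101" → prefix "001010" already present; 1 new (1)
  "001100000" → prefix "00110" already present; 4 new (0, 0, 0, 0)
Total nodes = 6 + 3 + 3 + 6 + 5 + 6 + 0 + 1 + 0 + 3 + 3 + 1 + 0 + 1 + 4 = 42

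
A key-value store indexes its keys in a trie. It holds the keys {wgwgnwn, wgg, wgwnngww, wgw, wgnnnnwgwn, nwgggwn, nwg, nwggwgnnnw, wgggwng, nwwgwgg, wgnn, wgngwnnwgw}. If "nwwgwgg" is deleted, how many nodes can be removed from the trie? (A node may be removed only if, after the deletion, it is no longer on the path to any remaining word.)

Walk "nwwgwgg" from the leaf back toward the root, removing each node that no remaining word uses.
The suffix "wgwgg" (5 nodes) is used only by "nwwgwgg"; the node for "nw" still has the child "g", so pruning stops there.
Nodes removed: 5

5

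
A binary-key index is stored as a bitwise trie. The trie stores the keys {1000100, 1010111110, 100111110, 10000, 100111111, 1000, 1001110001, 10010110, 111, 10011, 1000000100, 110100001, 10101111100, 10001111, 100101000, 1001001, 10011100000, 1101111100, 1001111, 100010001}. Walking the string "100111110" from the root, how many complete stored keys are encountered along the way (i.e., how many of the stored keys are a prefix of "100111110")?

Walk "100111110" from the root; an end-of-word marker is hit whenever a stored word is a prefix of "100111110".
Prefixes of the query that are stored words: "10011", "1001111", "100111110"
Count: 3

3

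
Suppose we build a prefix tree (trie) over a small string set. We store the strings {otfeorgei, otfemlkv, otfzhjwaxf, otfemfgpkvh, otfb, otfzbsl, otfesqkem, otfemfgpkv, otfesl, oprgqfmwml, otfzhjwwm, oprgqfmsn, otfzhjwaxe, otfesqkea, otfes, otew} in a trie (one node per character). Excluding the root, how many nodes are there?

Insert word by word; a character creates a node only if that edge doesn't already exist:
  "otfeorgei" → 9 new (o, t, f, e, o, r, g, e, i)
  "otfemlkv" → prefix "otfe" already present; 4 new (m, l, k, v)
  "otfzhjwaxf" → prefix "otf" already present; 7 new (z, h, j, w, a, x, f)
  "otfemfgpkvh" → prefix "otfem" already present; 6 new (f, g, p, k, v, h)
  "otfb" → prefix "otf" already present; 1 new (b)
  "otfzbsl" → prefix "otfz" already present; 3 new (b, s, l)
  "otfesqkem" → prefix "otfe" already present; 5 new (s, q, k, e, m)
  "otfemfgpkv" → prefix "otfemfgpkv" already present; 0 new (none)
  "otfesl" → prefix "otfes" already present; 1 new (l)
  "oprgqfmwml" → prefix "o" already present; 9 new (p, r, g, q, f, m, w, m, l)
  "otfzhjwwm" → prefix "otfzhjw" already present; 2 new (w, m)
  "oprgqfmsn" → prefix "oprgqfm" already present; 2 new (s, n)
  "otfzhjwaxe" → prefix "otfzhjwax" already present; 1 new (e)
  "otfesqkea" → prefix "otfesqke" already present; 1 new (a)
  "otfes" → prefix "otfes" already present; 0 new (none)
  "otew" → prefix "ot" already present; 2 new (e, w)
Total nodes = 9 + 4 + 7 + 6 + 1 + 3 + 5 + 0 + 1 + 9 + 2 + 2 + 1 + 1 + 0 + 2 = 53

53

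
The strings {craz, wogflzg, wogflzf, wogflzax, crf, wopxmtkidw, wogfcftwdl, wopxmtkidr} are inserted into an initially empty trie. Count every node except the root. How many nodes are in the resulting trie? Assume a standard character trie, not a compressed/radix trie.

30

Trie structure (* marks end of a word):
(root)
├─ c
│  └─ r
│     ├─ a
│     │  └─ z *
│     └─ f *
└─ w
   └─ o
      ├─ g
      │  └─ f
      │     ├─ c
      │     │  └─ f
      │     │     └─ t
      │     │        └─ w
      │     │           └─ d
      │     │              └─ l *
      │     └─ l
      │        └─ z
      │           ├─ a
      │           │  └─ x *
      │           ├─ f *
      │           └─ g *
      └─ p
         └─ x
            └─ m
               └─ t
                  └─ k
                     └─ i
                        └─ d
                           ├─ r *
                           └─ w *
Counting every labelled node above: 30.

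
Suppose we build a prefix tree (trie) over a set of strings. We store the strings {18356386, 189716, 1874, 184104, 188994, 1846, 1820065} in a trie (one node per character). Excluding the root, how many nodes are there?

Trie structure (* marks end of a word):
(root)
└─ 1
   └─ 8
      ├─ 2
      │  └─ 0
      │     └─ 0
      │        └─ 6
      │           └─ 5 *
      ├─ 3
      │  └─ 5
      │     └─ 6
      │        └─ 3
      │           └─ 8
      │              └─ 6 *
      ├─ 4
      │  ├─ 1
      │  │  └─ 0
      │  │     └─ 4 *
      │  └─ 6 *
      ├─ 7
      │  └─ 4 *
      ├─ 8
      │  └─ 9
      │     └─ 9
      │        └─ 4 *
      └─ 9
         └─ 7
            └─ 1
               └─ 6 *
Counting every labelled node above: 28.

28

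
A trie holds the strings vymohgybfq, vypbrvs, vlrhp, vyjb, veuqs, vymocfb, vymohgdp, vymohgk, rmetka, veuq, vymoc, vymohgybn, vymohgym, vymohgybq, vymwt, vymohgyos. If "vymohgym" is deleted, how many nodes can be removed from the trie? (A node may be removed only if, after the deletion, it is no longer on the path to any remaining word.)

1

After clearing the end-marker at "vymohgym", prune upward until reaching a node still needed by another word.
The suffix "m" (1 node) is used only by "vymohgym"; the node for "vymohgy" still has the child "b", so pruning stops there.
Nodes removed: 1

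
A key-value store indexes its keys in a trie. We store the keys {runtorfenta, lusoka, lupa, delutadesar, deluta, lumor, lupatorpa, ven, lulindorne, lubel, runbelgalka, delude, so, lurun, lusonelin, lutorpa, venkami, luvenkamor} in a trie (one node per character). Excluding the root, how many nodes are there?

Trace insertions, counting only characters that open a new branch:
  "runtorfenta" → 11 new (r, u, n, t, o, r, f, e, n, t, a)
  "lusoka" → 6 new (l, u, s, o, k, a)
  "lupa" → prefix "lu" already present; 2 new (p, a)
  "delutadesar" → 11 new (d, e, l, u, t, a, d, e, s, a, r)
  "deluta" → prefix "deluta" already present; 0 new (none)
  "lumor" → prefix "lu" already present; 3 new (m, o, r)
  "lupatorpa" → prefix "lupa" already present; 5 new (t, o, r, p, a)
  "ven" → 3 new (v, e, n)
  "lulindorne" → prefix "lu" already present; 8 new (l, i, n, d, o, r, n, e)
  "lubel" → prefix "lu" already present; 3 new (b, e, l)
  "runbelgalka" → prefix "run" already present; 8 new (b, e, l, g, a, l, k, a)
  "delude" → prefix "delu" already present; 2 new (d, e)
  "so" → 2 new (s, o)
  "lurun" → prefix "lu" already present; 3 new (r, u, n)
  "lusonelin" → prefix "luso" already present; 5 new (n, e, l, i, n)
  "lutorpa" → prefix "lu" already present; 5 new (t, o, r, p, a)
  "venkami" → prefix "ven" already present; 4 new (k, a, m, i)
  "luvenkamor" → prefix "lu" already present; 8 new (v, e, n, k, a, m, o, r)
Total nodes = 11 + 6 + 2 + 11 + 0 + 3 + 5 + 3 + 8 + 3 + 8 + 2 + 2 + 3 + 5 + 5 + 4 + 8 = 89

89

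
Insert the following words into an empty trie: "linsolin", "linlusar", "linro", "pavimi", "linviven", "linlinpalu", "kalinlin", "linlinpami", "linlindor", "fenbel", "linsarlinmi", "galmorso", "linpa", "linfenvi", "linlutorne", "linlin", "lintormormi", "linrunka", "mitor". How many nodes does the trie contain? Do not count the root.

Insert word by word; a character creates a node only if that edge doesn't already exist:
  "linsolin" → 8 new (l, i, n, s, o, l, i, n)
  "linlusar" → prefix "lin" already present; 5 new (l, u, s, a, r)
  "linro" → prefix "lin" already present; 2 new (r, o)
  "pavimi" → 6 new (p, a, v, i, m, i)
  "linviven" → prefix "lin" already present; 5 new (v, i, v, e, n)
  "linlinpalu" → prefix "linl" already present; 6 new (i, n, p, a, l, u)
  "kalinlin" → 8 new (k, a, l, i, n, l, i, n)
  "linlinpami" → prefix "linlinpa" already present; 2 new (m, i)
  "linlindor" → prefix "linlin" already present; 3 new (d, o, r)
  "fenbel" → 6 new (f, e, n, b, e, l)
  "linsarlinmi" → prefix "lins" already present; 7 new (a, r, l, i, n, m, i)
  "galmorso" → 8 new (g, a, l, m, o, r, s, o)
  "linpa" → prefix "lin" already present; 2 new (p, a)
  "linfenvi" → prefix "lin" already present; 5 new (f, e, n, v, i)
  "linlutorne" → prefix "linlu" already present; 5 new (t, o, r, n, e)
  "linlin" → prefix "linlin" already present; 0 new (none)
  "lintormormi" → prefix "lin" already present; 8 new (t, o, r, m, o, r, m, i)
  "linrunka" → prefix "linr" already present; 4 new (u, n, k, a)
  "mitor" → 5 new (m, i, t, o, r)
Total nodes = 8 + 5 + 2 + 6 + 5 + 6 + 8 + 2 + 3 + 6 + 7 + 8 + 2 + 5 + 5 + 0 + 8 + 4 + 5 = 95

95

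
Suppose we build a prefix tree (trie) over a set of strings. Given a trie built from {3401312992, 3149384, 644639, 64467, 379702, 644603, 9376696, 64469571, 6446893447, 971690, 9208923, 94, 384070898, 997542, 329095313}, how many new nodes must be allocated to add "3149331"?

Walking "3149331" from the root, the first 5 characters ("31493") follow existing edges; "3" is the first miss.
Each of the 2 remaining characters creates one node.

2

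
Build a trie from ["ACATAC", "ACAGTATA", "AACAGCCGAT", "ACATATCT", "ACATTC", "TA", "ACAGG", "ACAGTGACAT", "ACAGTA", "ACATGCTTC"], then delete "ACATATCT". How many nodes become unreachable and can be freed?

Walk "ACATATCT" from the leaf back toward the root, removing each node that no remaining word uses.
The suffix "TCT" (3 nodes) is used only by "ACATATCT"; the node for "ACATA" still has the child "C", so pruning stops there.
Nodes removed: 3

3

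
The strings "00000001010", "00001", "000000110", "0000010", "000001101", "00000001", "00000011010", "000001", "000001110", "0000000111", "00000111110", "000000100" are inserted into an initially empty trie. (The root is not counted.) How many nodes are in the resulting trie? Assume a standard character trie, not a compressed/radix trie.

For each word, the new-node count is its length minus the longest prefix already in the trie:
  "00000001010" → 11 new (0, 0, 0, 0, 0, 0, 0, 1, 0, 1, 0)
  "00001" → prefix "0000" already present; 1 new (1)
  "000000110" → prefix "000000" already present; 3 new (1, 1, 0)
  "0000010" → prefix "00000" already present; 2 new (1, 0)
  "000001101" → prefix "000001" already present; 3 new (1, 0, 1)
  "00000001" → prefix "00000001" already present; 0 new (none)
  "00000011010" → prefix "000000110" already present; 2 new (1, 0)
  "000001" → prefix "000001" already present; 0 new (none)
  "000001110" → prefix "0000011" already present; 2 new (1, 0)
  "0000000111" → prefix "00000001" already present; 2 new (1, 1)
  "00000111110" → prefix "00000111" already present; 3 new (1, 1, 0)
  "000000100" → prefix "0000001" already present; 2 new (0, 0)
Total nodes = 11 + 1 + 3 + 2 + 3 + 0 + 2 + 0 + 2 + 2 + 3 + 2 = 31

31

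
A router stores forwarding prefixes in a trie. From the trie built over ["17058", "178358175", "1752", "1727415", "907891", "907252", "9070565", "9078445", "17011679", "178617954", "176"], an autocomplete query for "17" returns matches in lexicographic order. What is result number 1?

17011679

Words with prefix "17", in lexicographic order: "17011679", "17058", "1727415", "1752", "176", "178358175", "178617954"
Position 1: 17011679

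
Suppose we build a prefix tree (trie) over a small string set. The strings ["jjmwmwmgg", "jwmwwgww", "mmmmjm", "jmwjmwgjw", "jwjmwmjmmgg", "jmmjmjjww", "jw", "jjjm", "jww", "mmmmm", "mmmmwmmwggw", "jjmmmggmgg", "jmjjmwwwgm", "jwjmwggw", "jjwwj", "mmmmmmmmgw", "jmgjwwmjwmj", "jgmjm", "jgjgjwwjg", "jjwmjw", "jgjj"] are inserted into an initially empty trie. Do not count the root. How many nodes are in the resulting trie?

Insert word by word; a character creates a node only if that edge doesn't already exist:
  "jjmwmwmgg" → 9 new (j, j, m, w, m, w, m, g, g)
  "jwmwwgww" → prefix "j" already present; 7 new (w, m, w, w, g, w, w)
  "mmmmjm" → 6 new (m, m, m, m, j, m)
  "jmwjmwgjw" → prefix "j" already present; 8 new (m, w, j, m, w, g, j, w)
  "jwjmwmjmmgg" → prefix "jw" already present; 9 new (j, m, w, m, j, m, m, g, g)
  "jmmjmjjww" → prefix "jm" already present; 7 new (m, j, m, j, j, w, w)
  "jw" → prefix "jw" already present; 0 new (none)
  "jjjm" → prefix "jj" already present; 2 new (j, m)
  "jww" → prefix "jw" already present; 1 new (w)
  "mmmmm" → prefix "mmmm" already present; 1 new (m)
  "mmmmwmmwggw" → prefix "mmmm" already present; 7 new (w, m, m, w, g, g, w)
  "jjmmmggmgg" → prefix "jjm" already present; 7 new (m, m, g, g, m, g, g)
  "jmjjmwwwgm" → prefix "jm" already present; 8 new (j, j, m, w, w, w, g, m)
  "jwjmwggw" → prefix "jwjmw" already present; 3 new (g, g, w)
  "jjwwj" → prefix "jj" already present; 3 new (w, w, j)
  "mmmmmmmmgw" → prefix "mmmmm" already present; 5 new (m, m, m, g, w)
  "jmgjwwmjwmj" → prefix "jm" already present; 9 new (g, j, w, w, m, j, w, m, j)
  "jgmjm" → prefix "j" already present; 4 new (g, m, j, m)
  "jgjgjwwjg" → prefix "jg" already present; 7 new (j, g, j, w, w, j, g)
  "jjwmjw" → prefix "jjw" already present; 3 new (m, j, w)
  "jgjj" → prefix "jgj" already present; 1 new (j)
Total nodes = 9 + 7 + 6 + 8 + 9 + 7 + 0 + 2 + 1 + 1 + 7 + 7 + 8 + 3 + 3 + 5 + 9 + 4 + 7 + 3 + 1 = 107

107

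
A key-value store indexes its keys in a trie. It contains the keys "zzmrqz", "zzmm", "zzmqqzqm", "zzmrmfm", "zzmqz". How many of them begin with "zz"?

5

Walk to "zz"; the words in its subtree are exactly those with that prefix.
Matches: "zzmm", "zzmqqzqm", "zzmqz", "zzmrmfm", "zzmrqz"
Count: 5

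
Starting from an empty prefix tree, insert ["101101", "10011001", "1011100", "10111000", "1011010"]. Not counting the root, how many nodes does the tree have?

17

Trie structure (* marks end of a word):
(root)
└─ 1
   └─ 0
      ├─ 0
      │  └─ 1
      │     └─ 1
      │        └─ 0
      │           └─ 0
      │              └─ 1 *
      └─ 1
         └─ 1
            ├─ 0
            │  └─ 1 *
            │     └─ 0 *
            └─ 1
               └─ 0
                  └─ 0 *
                     └─ 0 *
Counting every labelled node above: 17.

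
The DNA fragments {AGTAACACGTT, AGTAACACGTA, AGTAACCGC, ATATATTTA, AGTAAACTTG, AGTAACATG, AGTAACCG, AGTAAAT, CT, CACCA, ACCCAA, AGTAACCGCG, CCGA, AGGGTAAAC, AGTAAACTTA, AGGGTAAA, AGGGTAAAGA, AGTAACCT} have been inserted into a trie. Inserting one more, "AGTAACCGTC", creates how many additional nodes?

2

"AGTAACCG" is already a path in the trie; the remaining "TC" must be added.
New nodes needed: |"AGTAACCGTC"| − 8 = 10 − 8 = 2.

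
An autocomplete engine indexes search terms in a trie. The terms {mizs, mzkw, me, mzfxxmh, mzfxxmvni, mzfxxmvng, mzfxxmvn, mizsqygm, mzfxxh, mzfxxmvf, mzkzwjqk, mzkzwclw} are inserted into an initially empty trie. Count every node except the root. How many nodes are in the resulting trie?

31

Count nodes per top-level branch (shared prefixes stored once):
  'm'-branch (me, mizs, mizsqygm, mzfxxh, mzfxxmh, mzfxxmvf, mzfxxmvn, mzfxxmvng, mzfxxmvni, mzkw, mzkzwclw, mzkzwjqk): 31 nodes
Sum: 31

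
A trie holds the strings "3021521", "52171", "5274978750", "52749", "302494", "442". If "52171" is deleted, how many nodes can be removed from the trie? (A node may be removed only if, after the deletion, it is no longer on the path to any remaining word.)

After clearing the end-marker at "52171", prune upward until reaching a node still needed by another word.
The suffix "171" (3 nodes) is used only by "52171"; the node for "52" still has the child "7", so pruning stops there.
Nodes removed: 3

3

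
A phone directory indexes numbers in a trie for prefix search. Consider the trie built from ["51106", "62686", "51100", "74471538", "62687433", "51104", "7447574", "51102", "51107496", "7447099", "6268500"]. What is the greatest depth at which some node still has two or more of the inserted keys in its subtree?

4

Look for the deepest trie node that still has at least two words in its subtree.
"51100" and "51102" agree on "5110" (4 characters) before diverging; nothing deeper is shared.
Longest shared-prefix length: 4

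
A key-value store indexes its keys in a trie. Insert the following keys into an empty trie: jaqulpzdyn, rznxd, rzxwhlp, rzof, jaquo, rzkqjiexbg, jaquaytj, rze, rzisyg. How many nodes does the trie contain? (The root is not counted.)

40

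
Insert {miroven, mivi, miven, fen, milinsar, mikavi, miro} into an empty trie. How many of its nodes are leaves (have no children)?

A leaf is a node with no children — equivalently, the end of a word that is not a proper prefix of any other stored word.
Those words: "fen", "mikavi", "milinsar", "miroven", "miven", "mivi"
Leaf count: 6

6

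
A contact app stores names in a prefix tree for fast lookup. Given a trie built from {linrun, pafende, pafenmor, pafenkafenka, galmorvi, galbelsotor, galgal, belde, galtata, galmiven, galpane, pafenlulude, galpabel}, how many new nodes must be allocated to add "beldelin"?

Walking "beldelin" from the root, the first 5 characters ("belde") follow existing edges; "l" is the first miss.
New nodes needed: |"beldelin"| − 5 = 8 − 5 = 3.

3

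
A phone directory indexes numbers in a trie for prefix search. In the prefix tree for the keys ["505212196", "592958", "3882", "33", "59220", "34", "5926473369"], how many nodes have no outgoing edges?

7

Leaves are exactly the stored words that no other stored word extends.
Those words: "33", "34", "3882", "505212196", "59220", "5926473369", "592958"
Leaf count: 7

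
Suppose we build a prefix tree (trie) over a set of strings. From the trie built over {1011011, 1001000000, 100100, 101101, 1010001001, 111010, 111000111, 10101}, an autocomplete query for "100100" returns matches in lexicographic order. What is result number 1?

DFS of the "100100" subtree visits, in order: "100100", "1001000000"
Position 1: 100100

100100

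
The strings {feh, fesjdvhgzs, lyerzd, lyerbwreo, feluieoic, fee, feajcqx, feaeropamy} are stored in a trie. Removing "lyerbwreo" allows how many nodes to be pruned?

5

Walk "lyerbwreo" from the leaf back toward the root, removing each node that no remaining word uses.
The suffix "bwreo" (5 nodes) is used only by "lyerbwreo"; the node for "lyer" still has the child "z", so pruning stops there.
Nodes removed: 5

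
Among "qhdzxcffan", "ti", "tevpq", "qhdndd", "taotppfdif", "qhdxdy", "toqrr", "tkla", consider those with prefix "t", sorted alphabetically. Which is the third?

ti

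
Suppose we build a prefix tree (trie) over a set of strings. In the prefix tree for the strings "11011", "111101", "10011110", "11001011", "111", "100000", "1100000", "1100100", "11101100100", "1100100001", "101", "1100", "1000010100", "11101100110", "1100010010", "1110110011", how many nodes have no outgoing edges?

12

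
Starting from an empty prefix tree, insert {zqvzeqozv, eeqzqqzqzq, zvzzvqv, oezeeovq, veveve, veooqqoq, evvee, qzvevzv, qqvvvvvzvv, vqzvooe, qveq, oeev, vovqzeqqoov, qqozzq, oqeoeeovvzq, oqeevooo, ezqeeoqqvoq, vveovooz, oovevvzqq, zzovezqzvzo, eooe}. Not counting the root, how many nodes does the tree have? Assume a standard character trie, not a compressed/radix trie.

For each word, the new-node count is its length minus the longest prefix already in the trie:
  "zqvzeqozv" → 9 new (z, q, v, z, e, q, o, z, v)
  "eeqzqqzqzq" → 10 new (e, e, q, z, q, q, z, q, z, q)
  "zvzzvqv" → prefix "z" already present; 6 new (v, z, z, v, q, v)
  "oezeeovq" → 8 new (o, e, z, e, e, o, v, q)
  "veveve" → 6 new (v, e, v, e, v, e)
  "veooqqoq" → prefix "ve" already present; 6 new (o, o, q, q, o, q)
  "evvee" → prefix "e" already present; 4 new (v, v, e, e)
  "qzvevzv" → 7 new (q, z, v, e, v, z, v)
  "qqvvvvvzvv" → prefix "q" already present; 9 new (q, v, v, v, v, v, z, v, v)
  "vqzvooe" → prefix "v" already present; 6 new (q, z, v, o, o, e)
  "qveq" → prefix "q" already present; 3 new (v, e, q)
  "oeev" → prefix "oe" already present; 2 new (e, v)
  "vovqzeqqoov" → prefix "v" already present; 10 new (o, v, q, z, e, q, q, o, o, v)
  "qqozzq" → prefix "qq" already present; 4 new (o, z, z, q)
  "oqeoeeovvzq" → prefix "o" already present; 10 new (q, e, o, e, e, o, v, v, z, q)
  "oqeevooo" → prefix "oqe" already present; 5 new (e, v, o, o, o)
  "ezqeeoqqvoq" → prefix "e" already present; 10 new (z, q, e, e, o, q, q, v, o, q)
  "vveovooz" → prefix "v" already present; 7 new (v, e, o, v, o, o, z)
  "oovevvzqq" → prefix "o" already present; 8 new (o, v, e, v, v, z, q, q)
  "zzovezqzvzo" → prefix "z" already present; 10 new (z, o, v, e, z, q, z, v, z, o)
  "eooe" → prefix "e" already present; 3 new (o, o, e)
Total nodes = 9 + 10 + 6 + 8 + 6 + 6 + 4 + 7 + 9 + 6 + 3 + 2 + 10 + 4 + 10 + 5 + 10 + 7 + 8 + 10 + 3 = 143

143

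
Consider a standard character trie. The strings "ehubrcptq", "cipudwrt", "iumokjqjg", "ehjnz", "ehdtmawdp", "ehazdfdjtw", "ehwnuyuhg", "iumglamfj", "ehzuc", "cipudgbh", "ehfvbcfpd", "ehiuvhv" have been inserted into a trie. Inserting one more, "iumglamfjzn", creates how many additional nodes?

Walking "iumglamfjzn" from the root, the first 9 characters ("iumglamfj") follow existing edges; "z" is the first miss.
So 11 − 9 = 2 new nodes.

2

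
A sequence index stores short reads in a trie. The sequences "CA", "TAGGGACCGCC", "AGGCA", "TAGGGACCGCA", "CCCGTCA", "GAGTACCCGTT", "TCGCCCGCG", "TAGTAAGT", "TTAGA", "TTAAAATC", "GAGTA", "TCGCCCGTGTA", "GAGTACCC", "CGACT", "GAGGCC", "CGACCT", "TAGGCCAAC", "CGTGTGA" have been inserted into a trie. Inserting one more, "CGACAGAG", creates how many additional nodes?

4

Walking "CGACAGAG" from the root, the first 4 characters ("CGAC") follow existing edges; "A" is the first miss.
Each of the 4 remaining characters creates one node.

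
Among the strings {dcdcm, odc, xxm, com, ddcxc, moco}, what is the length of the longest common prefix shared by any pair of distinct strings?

1

The deepest shared node is where two words last agree before diverging.
e.g. "dcdcm" and "ddcxc" share the prefix "d" of length 1; no pair shares a longer one.
Longest shared-prefix length: 1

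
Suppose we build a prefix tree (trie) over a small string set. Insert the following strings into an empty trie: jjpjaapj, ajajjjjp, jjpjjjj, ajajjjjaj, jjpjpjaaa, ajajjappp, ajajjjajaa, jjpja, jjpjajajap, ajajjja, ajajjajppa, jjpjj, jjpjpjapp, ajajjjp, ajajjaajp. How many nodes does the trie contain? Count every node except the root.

Trace insertions, counting only characters that open a new branch:
  "jjpjaapj" → 8 new (j, j, p, j, a, a, p, j)
  "ajajjjjp" → 8 new (a, j, a, j, j, j, j, p)
  "jjpjjjj" → prefix "jjpj" already present; 3 new (j, j, j)
  "ajajjjjaj" → prefix "ajajjjj" already present; 2 new (a, j)
  "jjpjpjaaa" → prefix "jjpj" already present; 5 new (p, j, a, a, a)
  "ajajjappp" → prefix "ajajj" already present; 4 new (a, p, p, p)
  "ajajjjajaa" → prefix "ajajjj" already present; 4 new (a, j, a, a)
  "jjpja" → prefix "jjpja" already present; 0 new (none)
  "jjpjajajap" → prefix "jjpja" already present; 5 new (j, a, j, a, p)
  "ajajjja" → prefix "ajajjja" already present; 0 new (none)
  "ajajjajppa" → prefix "ajajja" already present; 4 new (j, p, p, a)
  "jjpjj" → prefix "jjpjj" already present; 0 new (none)
  "jjpjpjapp" → prefix "jjpjpja" already present; 2 new (p, p)
  "ajajjjp" → prefix "ajajjj" already present; 1 new (p)
  "ajajjaajp" → prefix "ajajja" already present; 3 new (a, j, p)
Total nodes = 8 + 8 + 3 + 2 + 5 + 4 + 4 + 0 + 5 + 0 + 4 + 0 + 2 + 1 + 3 = 49

49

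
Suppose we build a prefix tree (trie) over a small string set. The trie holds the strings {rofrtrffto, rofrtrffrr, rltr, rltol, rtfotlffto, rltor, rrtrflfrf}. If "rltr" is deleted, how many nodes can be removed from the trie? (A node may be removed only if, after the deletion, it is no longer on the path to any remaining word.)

1

After clearing the end-marker at "rltr", prune upward until reaching a node still needed by another word.
The suffix "r" (1 node) is used only by "rltr"; the node for "rlt" still has the child "o", so pruning stops there.
Nodes removed: 1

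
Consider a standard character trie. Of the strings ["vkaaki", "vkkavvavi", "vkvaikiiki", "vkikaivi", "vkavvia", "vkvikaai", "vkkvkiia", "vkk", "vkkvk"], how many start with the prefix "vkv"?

2

Traverse to the node for "vkv", then collect every word in that subtree.
Words under "vkv": vkvaikiiki, vkvikaai
Count: 2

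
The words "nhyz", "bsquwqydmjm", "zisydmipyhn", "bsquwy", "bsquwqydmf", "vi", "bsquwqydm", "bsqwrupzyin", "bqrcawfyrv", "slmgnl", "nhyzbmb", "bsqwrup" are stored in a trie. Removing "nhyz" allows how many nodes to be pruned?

After clearing the end-marker at "nhyz", prune upward until reaching a node still needed by another word.
Every node on "nhyz" is still needed (e.g. by "nhyzbmb"), so nothing is freed.
Nodes removed: 0

0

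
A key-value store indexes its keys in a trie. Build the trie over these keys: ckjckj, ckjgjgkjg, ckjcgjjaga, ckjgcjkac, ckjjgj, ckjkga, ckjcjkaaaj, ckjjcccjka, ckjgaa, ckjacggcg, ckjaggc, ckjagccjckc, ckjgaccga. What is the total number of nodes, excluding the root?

Count nodes per top-level branch (shared prefixes stored once):
  'c'-branch (ckjacggcg, ckjagccjckc, ckjaggc, ckjcgjjaga, ckjcjkaaaj, ckjckj, ckjgaa, ckjgaccga, ckjgcjkac, ckjgjgkjg, ckjjcccjka, ckjjgj, ckjkga): 62 nodes
Sum: 62

62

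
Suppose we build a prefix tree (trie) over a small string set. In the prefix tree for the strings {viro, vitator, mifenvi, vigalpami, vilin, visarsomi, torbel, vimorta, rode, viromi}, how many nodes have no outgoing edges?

9

A leaf is a node with no children — equivalently, the end of a word that is not a proper prefix of any other stored word.
Those words: "mifenvi", "rode", "torbel", "vigalpami", "vilin", "vimorta", "viromi", "visarsomi", "vitator"
Leaf count: 9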